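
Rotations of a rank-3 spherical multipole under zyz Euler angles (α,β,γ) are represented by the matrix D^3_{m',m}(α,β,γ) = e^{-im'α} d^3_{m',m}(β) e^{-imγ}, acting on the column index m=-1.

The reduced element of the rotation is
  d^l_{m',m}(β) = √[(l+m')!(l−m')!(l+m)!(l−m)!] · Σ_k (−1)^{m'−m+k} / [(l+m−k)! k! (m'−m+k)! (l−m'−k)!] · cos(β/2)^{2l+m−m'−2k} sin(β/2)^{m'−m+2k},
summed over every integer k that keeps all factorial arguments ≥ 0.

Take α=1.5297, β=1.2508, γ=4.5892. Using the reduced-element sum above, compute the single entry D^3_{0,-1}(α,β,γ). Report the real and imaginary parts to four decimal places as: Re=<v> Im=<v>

First d^3_{0,-1}(β=1.2508), then the phase factors e^{-i(0)α} and e^{-i(-1)γ}:
Half-angle: c=0.810729, s=0.585422. N=√(6·6·2·24)=41.569219
The bounds max(0,m−m')=0 and min(l+m,l−m')=2 give 3 terms
  k=0: (−1)^1·41.5692/(12)·0.8107^5·0.5854^1 = -0.710294
  k=1: (−1)^2·41.5692/(4)·0.8107^3·0.5854^3 = +1.111080
  k=2: (−1)^3·41.5692/(12)·0.8107^1·0.5854^5 = -0.193112
d^3_{0,-1}(1.2508) = -0.710294 +1.111080 -0.193112 = +0.207674
Attach z-rotation phases: D = e^{-i(0)(1.5297)}·(+0.207674)·e^{-i(-1)(4.5892)} = -0.025518-0.206100i

Re=-0.0255 Im=-0.2061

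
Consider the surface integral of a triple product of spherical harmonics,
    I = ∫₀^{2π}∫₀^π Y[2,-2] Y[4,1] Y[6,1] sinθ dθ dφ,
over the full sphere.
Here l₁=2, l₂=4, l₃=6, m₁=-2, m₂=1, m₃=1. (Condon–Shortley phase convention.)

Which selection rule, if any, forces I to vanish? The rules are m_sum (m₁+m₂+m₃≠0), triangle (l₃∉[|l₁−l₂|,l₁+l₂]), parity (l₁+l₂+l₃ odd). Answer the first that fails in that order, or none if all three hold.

Σmᵢ = 0  ✓
l₃∈[|l₁−l₂|,l₁+l₂]=[2,6], have l₃=6  ✓
Σlᵢ = 12 ⇒ even  ✓

none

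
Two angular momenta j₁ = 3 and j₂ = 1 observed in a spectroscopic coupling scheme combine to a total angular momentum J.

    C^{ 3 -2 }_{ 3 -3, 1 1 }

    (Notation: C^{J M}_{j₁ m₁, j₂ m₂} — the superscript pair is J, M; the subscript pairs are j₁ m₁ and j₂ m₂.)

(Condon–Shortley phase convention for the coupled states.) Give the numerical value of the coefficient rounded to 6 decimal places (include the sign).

−√(1/4) = -0.500000

j₁+j₂−J=1  J+j₁−j₂=5  J−j₁+j₂=1  j₁+j₂+J+1=8
(j₁±m₁, j₂±m₂, J±M) = (0,6,2,0,1,5)
P² = 3600
sum k=1..1:
  [1] −1/120 = -1/120
S = -1/120
C² = P²·S² = 1/4 ; C = -0.500000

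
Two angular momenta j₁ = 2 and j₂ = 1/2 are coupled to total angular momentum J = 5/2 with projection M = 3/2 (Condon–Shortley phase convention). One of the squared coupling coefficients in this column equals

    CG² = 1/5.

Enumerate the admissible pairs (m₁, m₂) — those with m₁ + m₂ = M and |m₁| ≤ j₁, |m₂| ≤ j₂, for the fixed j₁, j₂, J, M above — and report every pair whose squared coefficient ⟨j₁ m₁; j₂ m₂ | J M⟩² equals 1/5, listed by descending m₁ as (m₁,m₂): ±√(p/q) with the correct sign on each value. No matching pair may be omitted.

(2,-1/2): +√(1/5)

Admissible pairs with m₁+m₂ = M = 3/2: (1,1/2), (2,-1/2)
  (m₁,m₂)=(2,-1/2): CG² = 1/5, CG = +√(1/5)   ← matches the target
  (m₁,m₂)=(1,1/2): CG² = 4/5, CG = +√(4/5)
Pairs with CG² = 1/5: (2,-1/2): +√(1/5)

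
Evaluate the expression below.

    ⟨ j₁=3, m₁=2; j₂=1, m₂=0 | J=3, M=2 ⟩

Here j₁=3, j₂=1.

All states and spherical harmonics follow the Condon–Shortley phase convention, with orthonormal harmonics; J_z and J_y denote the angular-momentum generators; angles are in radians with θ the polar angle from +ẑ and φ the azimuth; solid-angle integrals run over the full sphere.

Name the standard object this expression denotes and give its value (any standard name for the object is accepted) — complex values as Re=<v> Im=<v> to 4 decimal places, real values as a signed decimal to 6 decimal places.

This is a Clebsch–Gordan (vector-coupling) coefficient.
√[7·1!5!1!/8! · 5!1!1!1!5!1!] = √(300)
  +(−1)^0/∏(0,1,1,1,4,0)! = 1/24  (running 1/24)
  +(−1)^1/∏(1,0,0,0,5,1)! = -1/120  (running 1/30)
⟨..|..⟩ = √(300)·(1/30) = +0.577350

Clebsch–Gordan coefficient, +√(1/3) ≈ +0.577350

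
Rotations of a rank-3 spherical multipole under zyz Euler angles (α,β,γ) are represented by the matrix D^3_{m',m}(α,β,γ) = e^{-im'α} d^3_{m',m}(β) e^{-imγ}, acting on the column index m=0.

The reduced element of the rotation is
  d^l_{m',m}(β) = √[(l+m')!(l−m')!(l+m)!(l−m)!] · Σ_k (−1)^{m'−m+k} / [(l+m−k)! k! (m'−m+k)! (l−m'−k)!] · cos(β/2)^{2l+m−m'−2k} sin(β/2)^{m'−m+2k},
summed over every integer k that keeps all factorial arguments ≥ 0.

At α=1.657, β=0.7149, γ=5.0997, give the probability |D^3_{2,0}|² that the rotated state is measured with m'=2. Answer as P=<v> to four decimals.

Split into d^3_{2,0}(β=0.7149) × two z-phases.
c=cos(0.714900/2)=0.936792, s=sin(0.714900/2)=0.349887; N=√[120·1·6·6]=65.726707
k: max(0,(0)−(2))=0 … min(3+(0),3−(2))=1
  k=0: (−1)^2·65.7267/(12)·0.9368^4·0.3499^2 = +0.516402
  k=1: (−1)^3·65.7267/(12)·0.9368^2·0.3499^4 = -0.072037
d^3_{2,0}(0.7149) = +0.516402 -0.072037 = +0.444365
|D^3_{2,0}|² = |d^3_{2,0}(β)|² = (+0.444365)² = 0.197460 (the z-rotation phases have unit modulus)

P=0.1975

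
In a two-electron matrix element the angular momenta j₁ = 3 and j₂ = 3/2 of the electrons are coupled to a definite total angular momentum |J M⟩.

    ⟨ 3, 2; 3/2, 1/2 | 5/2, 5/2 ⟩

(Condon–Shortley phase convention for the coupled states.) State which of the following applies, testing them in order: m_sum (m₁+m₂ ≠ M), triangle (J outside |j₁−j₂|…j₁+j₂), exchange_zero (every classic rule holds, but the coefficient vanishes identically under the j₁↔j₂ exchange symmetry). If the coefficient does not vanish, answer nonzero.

m-sum: m₁+m₂ = 2+1/2 = 5/2, M = 5/2  ✓
triangle: |j₁−j₂| = 3/2 ≤ J = 5/2 ≤ j₁+j₂ = 9/2  ✓
exchange: j₁≠j₂ or m₁≠m₂ — the exchange symmetry imposes no constraint here
value check: CG = −√(5/14) = -0.597614 ≠ 0

nonzero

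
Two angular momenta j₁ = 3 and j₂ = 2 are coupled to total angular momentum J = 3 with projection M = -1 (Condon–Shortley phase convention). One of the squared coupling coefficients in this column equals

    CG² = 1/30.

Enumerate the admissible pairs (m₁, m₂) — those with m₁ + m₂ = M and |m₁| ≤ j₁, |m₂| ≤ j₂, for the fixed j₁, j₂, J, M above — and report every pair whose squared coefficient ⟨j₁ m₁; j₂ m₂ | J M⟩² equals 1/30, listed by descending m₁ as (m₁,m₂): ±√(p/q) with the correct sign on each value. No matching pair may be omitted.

Admissible pairs with m₁+m₂ = M = -1: (-3,2), (-2,1), (-1,0), (0,-1), (1,-2)
  (m₁,m₂)=(1,-2): CG² = 2/5, CG = +√(2/5)
  (m₁,m₂)=(0,-1): CG² = 1/30, CG = −√(1/30)   ← matches the target
  (m₁,m₂)=(-1,0): CG² = 3/20, CG = −√(3/20)
  (m₁,m₂)=(-2,1): CG² = 1/4, CG = +√(1/4)
  (m₁,m₂)=(-3,2): CG² = 1/6, CG = +√(1/6)
Pairs with CG² = 1/30: (0,-1): −√(1/30)

(0,-1): −√(1/30)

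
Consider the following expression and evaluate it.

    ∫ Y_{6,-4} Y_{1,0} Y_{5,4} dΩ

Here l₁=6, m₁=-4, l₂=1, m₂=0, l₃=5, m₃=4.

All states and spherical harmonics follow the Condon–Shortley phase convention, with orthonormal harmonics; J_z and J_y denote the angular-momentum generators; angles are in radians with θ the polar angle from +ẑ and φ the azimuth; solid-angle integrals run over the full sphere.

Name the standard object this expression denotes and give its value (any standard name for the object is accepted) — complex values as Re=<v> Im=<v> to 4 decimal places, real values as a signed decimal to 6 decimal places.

Gaunt coefficient, +0.182727

This is a Gaunt coefficient — the integral of a triple product of spherical harmonics over the sphere.
Checks pass: Σm=0; 12 even; l₃=5∈[5,7].
(2·6+1)(2·1+1)(2·5+1) = 429
Δ: 2! 10! 0! / 13! → 1/858
sum: t=1:−1/14400 = -1/14400
3j²(6 1 5; 0 0 0) = Δ·Π!·Σ² = 6/143  (sign +1)
sum: t=1:−1/362880 = -1/362880
3j²(6 1 5; -4 0 4) = Δ·Π!·Σ² = 10/429  (sign +1)
combine: 4πI² = 429·6/143·10/429 = 60/143
take √, sign +1: I = 0.18272698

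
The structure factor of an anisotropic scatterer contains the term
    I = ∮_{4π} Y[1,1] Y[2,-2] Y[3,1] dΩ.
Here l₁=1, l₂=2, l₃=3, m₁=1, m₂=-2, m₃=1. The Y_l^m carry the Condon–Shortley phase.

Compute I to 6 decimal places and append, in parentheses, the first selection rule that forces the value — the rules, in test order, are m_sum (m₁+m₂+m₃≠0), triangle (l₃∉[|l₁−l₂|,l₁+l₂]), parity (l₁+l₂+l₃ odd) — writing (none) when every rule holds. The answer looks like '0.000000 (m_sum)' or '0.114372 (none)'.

Checks pass: Σm=0; 6 even; l₃=3∈[1,3].
(2·1+1)(2·2+1)(2·3+1) = 105
Δ: 0! 2! 4! / 7! → 1/105
sum: t=0:+1/4 = 1/4
3j²(1 2 3; 0 0 0) = Δ·Π!·Σ² = 3/35  (sign -1)
sum: t=0:+1/48 = 1/48
3j²(1 2 3; 1 -2 1) = Δ·Π!·Σ² = 1/105  (sign +1)
combine: 4πI² = 105·3/35·1/105 = 3/35
take √, sign -1: I = -0.08258890
No selection rule forces the value: the integral is nonzero (none).

-0.082589 (none)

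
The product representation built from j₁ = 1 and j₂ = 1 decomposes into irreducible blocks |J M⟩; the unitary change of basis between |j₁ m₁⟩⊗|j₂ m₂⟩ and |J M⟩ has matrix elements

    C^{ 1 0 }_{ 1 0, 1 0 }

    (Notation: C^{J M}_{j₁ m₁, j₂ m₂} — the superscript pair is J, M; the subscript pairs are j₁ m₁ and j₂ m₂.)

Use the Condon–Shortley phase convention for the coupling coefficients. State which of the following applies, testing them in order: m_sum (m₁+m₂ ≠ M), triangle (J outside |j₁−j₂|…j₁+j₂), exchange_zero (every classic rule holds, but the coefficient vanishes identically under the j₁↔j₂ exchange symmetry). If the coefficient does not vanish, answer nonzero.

m-sum: m₁+m₂ = 0+0 = 0, M = 0  ✓
triangle: |j₁−j₂| = 0 ≤ J = 1 ≤ j₁+j₂ = 2  ✓
exchange: j₁=j₂ and m₁=m₂, and (−1)^(j₁+j₂−J) = (−1)^1 = −1 forces ⟨j₁m₁;j₂m₂|JM⟩ = −⟨j₂m₂;j₁m₁|JM⟩ = −⟨j₁m₁;j₂m₂|JM⟩ ⇒ the coefficient vanishes identically
Racah sum check: Σ_k collapses to 0 ⇒ CG = 0

exchange_zero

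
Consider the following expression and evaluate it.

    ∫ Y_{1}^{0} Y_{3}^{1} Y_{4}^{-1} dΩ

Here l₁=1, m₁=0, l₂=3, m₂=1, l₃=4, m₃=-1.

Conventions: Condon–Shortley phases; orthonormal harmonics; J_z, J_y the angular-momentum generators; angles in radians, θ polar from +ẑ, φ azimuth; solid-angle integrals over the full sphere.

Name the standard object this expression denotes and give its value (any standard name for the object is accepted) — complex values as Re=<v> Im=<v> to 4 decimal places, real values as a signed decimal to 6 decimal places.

This is a Gaunt coefficient — the integral of a triple product of spherical harmonics over the sphere.
Rules hold: Σm=0, L=8 even, 2≤4≤4.
N = 3·7·9 = 189
Δ = 0!·2!·6!/9! = 1/252
Racah Σ t=0..0: t=0:+1/36 = 1/36
⇒ 3j(1 3 4; 0 0 0)² = 4/63, sgn +1
Racah Σ t=0..0: t=0:+1/48 = 1/48
⇒ 3j(1 3 4; 0 1 -1)² = 5/84, sgn -1
4πI² = N·(3j₀)²·(3jₘ)² = 5/7
I = -1·√(0.714286/4π) = -0.23841361

Gaunt coefficient, -0.238414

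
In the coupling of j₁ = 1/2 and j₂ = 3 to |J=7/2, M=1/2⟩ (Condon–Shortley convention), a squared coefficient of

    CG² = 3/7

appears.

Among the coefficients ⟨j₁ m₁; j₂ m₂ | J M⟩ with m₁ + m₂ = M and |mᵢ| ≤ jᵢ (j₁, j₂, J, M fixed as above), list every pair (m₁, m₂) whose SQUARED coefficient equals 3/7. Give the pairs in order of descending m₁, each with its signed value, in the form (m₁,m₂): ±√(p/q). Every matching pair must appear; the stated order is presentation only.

Admissible pairs with m₁+m₂ = M = 1/2: (-1/2,1), (1/2,0)
  (m₁,m₂)=(1/2,0): CG² = 4/7, CG = +√(4/7)
  (m₁,m₂)=(-1/2,1): CG² = 3/7, CG = +√(3/7)   ← matches the target
Pairs with CG² = 3/7: (-1/2,1): +√(3/7)

(-1/2,1): +√(3/7)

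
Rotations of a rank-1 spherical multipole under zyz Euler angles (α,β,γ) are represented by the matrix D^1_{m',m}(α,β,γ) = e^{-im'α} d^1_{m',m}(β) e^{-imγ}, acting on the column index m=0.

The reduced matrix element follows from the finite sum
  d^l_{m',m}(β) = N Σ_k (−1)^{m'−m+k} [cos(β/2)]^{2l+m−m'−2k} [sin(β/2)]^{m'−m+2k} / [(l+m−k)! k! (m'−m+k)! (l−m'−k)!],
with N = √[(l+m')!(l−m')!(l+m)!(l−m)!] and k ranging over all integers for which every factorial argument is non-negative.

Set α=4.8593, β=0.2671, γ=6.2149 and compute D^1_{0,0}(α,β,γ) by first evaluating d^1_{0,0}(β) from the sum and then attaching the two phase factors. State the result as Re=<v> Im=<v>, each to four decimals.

Split into d^1_{0,0}(β=0.2671) × two z-phases.
Half-angle: c=0.991095, s=0.133153. N=√(1·1·1·1)=1.000000
k: max(0,(0)−(0))=0 … min(1+(0),1−(0))=1
  k=0: (−1)^0·1.0000/(1)·0.9911^2·0.1332^0 = +0.982270
  k=1: (−1)^1·1.0000/(1)·0.9911^0·0.1332^2 = -0.017730
d^1_{0,0}(0.2671) = +0.982270 -0.017730 = +0.964540
Phases: e^{-i·(0)·4.8593}=+1.000000+0.000000i, e^{-i·(0)·6.2149}=+1.000000+0.000000i ⇒ D=+0.964540+0.000000i

Re=0.9645 Im=0.0000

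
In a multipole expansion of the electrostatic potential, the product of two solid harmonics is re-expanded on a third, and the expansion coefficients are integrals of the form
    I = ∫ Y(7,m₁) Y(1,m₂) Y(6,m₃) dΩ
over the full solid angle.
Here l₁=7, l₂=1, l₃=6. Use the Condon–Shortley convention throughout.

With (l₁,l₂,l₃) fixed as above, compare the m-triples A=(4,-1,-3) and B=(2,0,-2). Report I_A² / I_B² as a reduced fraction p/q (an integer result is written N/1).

l's match ⇒ only the (l;m) 3-j factors differ between A and B.
A: triangle coeff Δ(7,1,6) = 1/1365; Σ_t [0,0]: t=0:+1/4354560 = 1/4354560; (3j)²=11/273 [(7 1 6; 4 -1 -3)], sign=-1
B: triangle coeff Δ(7,1,6) = 1/1365; Σ_t [1,1]: t=1:−1/967680 = -1/967680; (3j)²=3/91 [(7 1 6; 2 0 -2)], sign=-1
I_A²/I_B² = (11/273)/(3/91) = 11/9

11/9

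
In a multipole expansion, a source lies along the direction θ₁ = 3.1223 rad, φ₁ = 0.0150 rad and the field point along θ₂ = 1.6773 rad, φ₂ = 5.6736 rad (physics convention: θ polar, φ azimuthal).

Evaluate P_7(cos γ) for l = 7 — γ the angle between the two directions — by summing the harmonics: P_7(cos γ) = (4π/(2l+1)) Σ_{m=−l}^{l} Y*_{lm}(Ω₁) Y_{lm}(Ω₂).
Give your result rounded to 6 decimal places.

Addition theorem: P_7(cos γ) = (4π/15) Σ_m Y*_{lm}(Ω₁) Y_{lm}(Ω₂), m = −7…7:
  [-7]  conj(Y_{7,-7})(Ω₁) = 0.00000 + 0.00000j ; Y_{7,-7}(Ω₂) = -0.20698 - 0.43368j ; Δ = -0.00000 - 0.00000j
  [-6]  conj(Y_{7,-6})(Ω₁) = -0.00000 - 0.00000j ; Y_{7,-6}(Ω₂) = 0.16720 + 0.09483j ; Δ = -0.00000 - 0.00000j
  [-5]  conj(Y_{7,-5})(Ω₁) = 0.00000 + 0.00000j ; Y_{7,-5}(Ω₂) = 0.30292 - 0.02846j ; Δ = 0.00000 - 0.00000j
  [-4]  conj(Y_{7,-4})(Ω₁) = -0.00000 - 0.00000j ; Y_{7,-4}(Ω₂) = -0.16595 + 0.14070j ; Δ = 0.00000 - 0.00000j
  [-3]  conj(Y_{7,-3})(Ω₁) = 0.00006 + 0.00000j ; Y_{7,-3}(Ω₂) = -0.06305 + 0.23898j ; Δ = -0.00000 + 0.00001j
  [-2]  conj(Y_{7,-2})(Ω₁) = -0.00279 - 0.00008j ; Y_{7,-2}(Ω₂) = -0.07802 - 0.21266j ; Δ = 0.00020 + 0.00060j
  [-1]  conj(Y_{7,-1})(Ω₁) = 0.07866 + 0.00118j ; Y_{7,-1}(Ω₂) = -0.18418 - 0.12862j ; Δ = -0.01434 - 0.01033j
  [+0]  conj(Y_{7,0})(Ω₁) = -1.08686 + 0.00000j ; Y_{7,0}(Ω₂) = 0.22886 + 0.00000j ; Δ = -0.24874 + 0.00000j
  [+1]  conj(Y_{7,1})(Ω₁) = -0.07866 + 0.00118j ; Y_{7,1}(Ω₂) = 0.18418 - 0.12862j ; Δ = -0.01434 + 0.01033j
  [+2]  conj(Y_{7,2})(Ω₁) = -0.00279 + 0.00008j ; Y_{7,2}(Ω₂) = -0.07802 + 0.21266j ; Δ = 0.00020 - 0.00060j
  [+3]  conj(Y_{7,3})(Ω₁) = -0.00006 + 0.00000j ; Y_{7,3}(Ω₂) = 0.06305 + 0.23898j ; Δ = -0.00000 - 0.00001j
  [+4]  conj(Y_{7,4})(Ω₁) = -0.00000 + 0.00000j ; Y_{7,4}(Ω₂) = -0.16595 - 0.14070j ; Δ = 0.00000 + 0.00000j
  [+5]  conj(Y_{7,5})(Ω₁) = -0.00000 + 0.00000j ; Y_{7,5}(Ω₂) = -0.30292 - 0.02846j ; Δ = 0.00000 + 0.00000j
  [+6]  conj(Y_{7,6})(Ω₁) = -0.00000 + 0.00000j ; Y_{7,6}(Ω₂) = 0.16720 - 0.09483j ; Δ = -0.00000 + 0.00000j
  [+7]  conj(Y_{7,7})(Ω₁) = -0.00000 + 0.00000j ; Y_{7,7}(Ω₂) = 0.20698 - 0.43368j ; Δ = -0.00000 + 0.00000j
Accumulated sum -0.27702 + 0.00000j; after 4π/(2l+1) scaling, -0.23207 + 0.00000j ⇒ P_7 = -0.232073

-0.232073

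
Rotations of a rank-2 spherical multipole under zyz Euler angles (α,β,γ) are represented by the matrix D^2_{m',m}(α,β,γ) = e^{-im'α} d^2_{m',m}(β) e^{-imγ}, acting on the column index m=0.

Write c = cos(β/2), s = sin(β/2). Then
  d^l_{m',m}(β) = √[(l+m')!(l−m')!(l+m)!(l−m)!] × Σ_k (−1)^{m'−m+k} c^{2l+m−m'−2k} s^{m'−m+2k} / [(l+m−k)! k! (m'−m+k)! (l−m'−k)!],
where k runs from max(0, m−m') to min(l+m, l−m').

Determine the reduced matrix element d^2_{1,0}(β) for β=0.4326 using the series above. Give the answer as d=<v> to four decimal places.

d^2_{1,0}(β=0.4326) via the finite sum:
c=cos(0.432600/2)=0.976698, s=sin(0.432600/2)=0.214617; N=√[6·1·2·2]=4.898979
The bounds max(0,m−m')=0 and min(l+m,l−m')=1 give 2 terms
  k=0: (−1)^1·4.8990/(2)·0.9767^3·0.2146^1 = -0.489803
  k=1: (−1)^2·4.8990/(2)·0.9767^1·0.2146^3 = +0.023650
d^2_{1,0}(0.4326) = -0.489803 +0.023650 = -0.466153

d=-0.4662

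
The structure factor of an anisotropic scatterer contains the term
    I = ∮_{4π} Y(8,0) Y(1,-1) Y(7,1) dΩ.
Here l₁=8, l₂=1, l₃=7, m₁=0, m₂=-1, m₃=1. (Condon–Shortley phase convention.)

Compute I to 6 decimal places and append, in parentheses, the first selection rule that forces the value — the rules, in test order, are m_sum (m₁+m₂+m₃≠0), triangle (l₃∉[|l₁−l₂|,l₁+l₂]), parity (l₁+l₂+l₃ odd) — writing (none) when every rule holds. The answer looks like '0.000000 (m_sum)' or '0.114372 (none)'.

0.161907 (none)

m-sum 0 ✓  L=16 even ✓  7≤7≤9 ✓
Π(2lᵢ+1) = 17×3×15 = 765
triangle coeff Δ(8,1,7) = 1/2040
Σ_t [1,1]: t=1:−1/25401600 = -1/25401600
(3j)²=8/255 [(8 1 7; 0 0 0)], sign=+1
Σ_t [0,0]: t=0:+1/58060800 = 1/58060800
(3j)²=7/510 [(8 1 7; 0 -1 1)], sign=+1
⇒ 4πI² = 28/85
I = (+1)√(28/85/(4π)) = 0.16190663
No selection rule forces the value: the integral is nonzero (none).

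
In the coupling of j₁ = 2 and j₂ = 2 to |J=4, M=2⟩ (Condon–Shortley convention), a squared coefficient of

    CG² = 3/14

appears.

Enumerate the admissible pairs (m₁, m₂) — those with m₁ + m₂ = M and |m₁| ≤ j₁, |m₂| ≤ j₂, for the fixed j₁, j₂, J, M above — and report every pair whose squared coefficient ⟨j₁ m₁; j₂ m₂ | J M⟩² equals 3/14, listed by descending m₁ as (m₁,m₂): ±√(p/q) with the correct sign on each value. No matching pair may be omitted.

(2,0): +√(3/14); (0,2): +√(3/14)

Admissible pairs with m₁+m₂ = M = 2: (0,2), (1,1), (2,0)
  (m₁,m₂)=(2,0): CG² = 3/14, CG = +√(3/14)   ← matches the target
  (m₁,m₂)=(1,1): CG² = 4/7, CG = +√(4/7)
  (m₁,m₂)=(0,2): CG² = 3/14, CG = +√(3/14)   ← matches the target
Pairs with CG² = 3/14: (2,0): +√(3/14); (0,2): +√(3/14)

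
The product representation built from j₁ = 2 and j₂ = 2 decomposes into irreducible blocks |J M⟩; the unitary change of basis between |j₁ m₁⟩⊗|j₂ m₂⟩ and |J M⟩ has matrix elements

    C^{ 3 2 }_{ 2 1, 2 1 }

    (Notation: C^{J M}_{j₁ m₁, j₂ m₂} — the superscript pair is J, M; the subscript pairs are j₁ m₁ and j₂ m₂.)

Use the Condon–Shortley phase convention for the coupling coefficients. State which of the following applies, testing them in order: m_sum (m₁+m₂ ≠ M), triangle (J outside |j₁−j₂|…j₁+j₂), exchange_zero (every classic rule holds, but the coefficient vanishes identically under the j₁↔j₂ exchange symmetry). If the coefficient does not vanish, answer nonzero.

exchange_zero

m-sum: m₁+m₂ = 1+1 = 2, M = 2  ✓
triangle: |j₁−j₂| = 0 ≤ J = 3 ≤ j₁+j₂ = 4  ✓
exchange: j₁=j₂ and m₁=m₂, and (−1)^(j₁+j₂−J) = (−1)^1 = −1 forces ⟨j₁m₁;j₂m₂|JM⟩ = −⟨j₂m₂;j₁m₁|JM⟩ = −⟨j₁m₁;j₂m₂|JM⟩ ⇒ the coefficient vanishes identically
Racah sum check: Σ_k collapses to 0 ⇒ CG = 0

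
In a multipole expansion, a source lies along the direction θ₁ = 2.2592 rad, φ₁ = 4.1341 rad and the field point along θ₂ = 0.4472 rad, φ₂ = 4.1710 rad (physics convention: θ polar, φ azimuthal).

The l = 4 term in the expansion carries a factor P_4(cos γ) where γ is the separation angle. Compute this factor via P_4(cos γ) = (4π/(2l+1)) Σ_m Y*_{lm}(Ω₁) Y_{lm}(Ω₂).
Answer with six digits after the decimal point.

Expand P_4 via completeness: Σ_{m} conj(Y_{4,m}) at Ω₁ times Y_{4,m} at Ω₂ —
  m=-4: (-0.106406, -0.115983) × (-0.008671, 0.012819) = (0.002409, -0.000358)  (running Σ = (0.002409, -0.000358))
  m=-3: (-0.361321, 0.059820) × (0.091138, 0.004869) = (-0.033221, 0.003693)  (running Σ = (-0.030812, 0.003334))
  m=-2: (-0.146563, 0.333359) × (-0.137595, -0.259200) = (0.106573, -0.007879)  (running Σ = (0.075761, -0.004545))
  m=-1: (-0.022165, -0.033958) × (-0.255801, 0.425400) = (0.020116, -0.000743)  (running Σ = (0.095877, -0.005288))
  m=0: (-0.360387, -0.000000) × (0.184462, 0.000000) = (-0.066478, -0.000000)  (running Σ = (0.029399, -0.005288))
  m=1: (0.022165, -0.033958) × (0.255801, 0.425400) = (0.020116, 0.000743)  (running Σ = (0.049514, -0.004545))
  m=2: (-0.146563, -0.333359) × (-0.137595, 0.259200) = (0.106573, 0.007879)  (running Σ = (0.156087, 0.003334))
  m=3: (0.361321, 0.059820) × (-0.091138, 0.004869) = (-0.033221, -0.003693)  (running Σ = (0.122866, -0.000358))
  m=4: (-0.106406, 0.115983) × (-0.008671, -0.012819) = (0.002409, 0.000358)  (running Σ = (0.125275, -0.000000))
Accumulated sum (0.125275, -0.000000); after 4π/(2l+1) scaling, (0.174917, -0.000000) ⇒ P_4 = 0.174917

0.174917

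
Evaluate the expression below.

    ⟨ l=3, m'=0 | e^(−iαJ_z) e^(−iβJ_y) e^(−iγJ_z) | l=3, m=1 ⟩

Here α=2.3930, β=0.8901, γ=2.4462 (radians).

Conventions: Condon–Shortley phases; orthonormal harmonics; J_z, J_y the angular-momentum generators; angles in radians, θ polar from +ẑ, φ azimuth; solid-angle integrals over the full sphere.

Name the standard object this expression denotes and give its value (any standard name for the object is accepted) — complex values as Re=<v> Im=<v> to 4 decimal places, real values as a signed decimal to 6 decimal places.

This is a Wigner D-matrix element — the rotation-matrix element ⟨l m'| R(α,β,γ) |l m⟩ in the angular-momentum basis.
D^3_{0,1}(2.3930,0.8901,2.4462) = e^{-i·0·2.3930}·d^3_{0,1}(0.8901)·e^{-i·1·2.4462}. Compute d first:
Half-angle: c=0.902589, s=0.430503. N=√(6·6·24·2)=41.569219
The bounds max(0,m−m')=1 and min(l+m,l−m')=3 give 3 terms
  k=1: (−1)^0·41.5692/(12)·0.9026^5·0.4305^1 = +0.893341
  k=2: (−1)^1·41.5692/(4)·0.9026^3·0.4305^3 = -0.609692
  k=3: (−1)^2·41.5692/(12)·0.9026^1·0.4305^5 = +0.046234
d^3_{0,1}(0.8901) = +0.893341 -0.609692 +0.046234 = +0.329883
Phases: e^{-i·(0)·2.3930}=+1.000000+0.000000i, e^{-i·(1)·2.4462}=-0.767802-0.640687i ⇒ D=-0.253285-0.211352i

Wigner D-matrix element, Re=-0.2533 Im=-0.2114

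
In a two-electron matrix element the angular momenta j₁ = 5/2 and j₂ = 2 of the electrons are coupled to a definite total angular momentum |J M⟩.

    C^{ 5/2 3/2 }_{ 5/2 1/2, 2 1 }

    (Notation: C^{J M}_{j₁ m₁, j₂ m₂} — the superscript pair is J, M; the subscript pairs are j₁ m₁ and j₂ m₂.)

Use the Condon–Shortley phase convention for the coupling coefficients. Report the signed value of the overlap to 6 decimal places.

j₁+j₂−J=2  J+j₁−j₂=3  J−j₁+j₂=2  j₁+j₂+J+1=8
(j₁±m₁, j₂±m₂, J±M) = (3,2,3,1,4,1)
P² = 216/35
sum k=1..2:
  [1] −1/4 = -1/4
  [2] +1/12 = 1/12
S = -1/6
C² = P²·S² = 6/35 ; C = -0.414039

−√(6/35) ≈ -0.414039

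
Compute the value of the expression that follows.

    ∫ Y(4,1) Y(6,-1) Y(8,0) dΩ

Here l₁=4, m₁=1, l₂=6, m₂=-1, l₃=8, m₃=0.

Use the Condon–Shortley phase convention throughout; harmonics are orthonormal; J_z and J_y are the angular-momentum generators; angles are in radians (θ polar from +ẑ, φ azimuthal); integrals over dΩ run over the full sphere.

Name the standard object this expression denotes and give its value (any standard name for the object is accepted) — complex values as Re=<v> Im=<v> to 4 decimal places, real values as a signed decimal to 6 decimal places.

Gaunt coefficient, +0.023683

This is a Gaunt coefficient — the integral of a triple product of spherical harmonics over the sphere.
m-sum 0 ✓  L=18 even ✓  2≤8≤10 ✓
Π(2lᵢ+1) = 9×13×17 = 1989
triangle coeff Δ(4,6,8) = 1/23279256
Σ_t [0,2]: t=0:+1/1658880 t=1:−1/518400 t=2:+1/1658880 = -1/1382400
(3j)²=504/46189 [(4 6 8; 0 0 0)], sign=-1
Σ_t [0,2]: t=0:+1/1036800 t=1:−1/829440 t=2:+1/7257600 = -1/9676800
(3j)²=15/46189 [(4 6 8; 1 -1 0)], sign=-1
⇒ 4πI² = 68040/9653501
I = (+1)√(68040/9653501/(4π)) = 0.02368290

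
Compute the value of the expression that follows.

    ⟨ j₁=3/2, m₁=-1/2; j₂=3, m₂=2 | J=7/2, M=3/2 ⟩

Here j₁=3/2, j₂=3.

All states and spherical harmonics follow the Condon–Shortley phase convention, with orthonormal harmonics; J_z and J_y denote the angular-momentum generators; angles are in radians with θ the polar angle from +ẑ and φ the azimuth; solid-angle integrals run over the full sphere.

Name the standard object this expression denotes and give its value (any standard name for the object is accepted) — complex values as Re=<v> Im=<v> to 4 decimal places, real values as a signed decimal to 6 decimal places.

This is a Clebsch–Gordan (vector-coupling) coefficient.
√[8·1!2!5!/9! · 1!2!5!1!5!2!] = √(6400/21)
  +(−1)^0/∏(0,1,2,5,0,0)! = 1/240  (running 1/240)
  +(−1)^1/∏(1,0,1,4,1,1)! = -1/24  (running -3/80)
⟨..|..⟩ = √(6400/21)·(-3/80) = -0.654654

Clebsch–Gordan coefficient, −√(3/7) ≈ -0.654654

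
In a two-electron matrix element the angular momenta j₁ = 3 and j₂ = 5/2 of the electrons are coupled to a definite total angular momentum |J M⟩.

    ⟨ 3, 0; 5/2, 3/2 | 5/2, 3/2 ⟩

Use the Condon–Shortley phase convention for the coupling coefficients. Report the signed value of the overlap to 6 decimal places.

+0.483046  (= +√(7/30))

j₁+j₂−J=3  J+j₁−j₂=3  J−j₁+j₂=2  j₁+j₂+J+1=9
(j₁±m₁, j₂±m₂, J±M) = (3,3,4,1,4,1)
P² = 864/35
sum k=2..3:
  [2] +1/8 = 1/8
  [3] −1/36 = -1/36
S = 7/72
C² = P²·S² = 7/30 ; C = +0.483046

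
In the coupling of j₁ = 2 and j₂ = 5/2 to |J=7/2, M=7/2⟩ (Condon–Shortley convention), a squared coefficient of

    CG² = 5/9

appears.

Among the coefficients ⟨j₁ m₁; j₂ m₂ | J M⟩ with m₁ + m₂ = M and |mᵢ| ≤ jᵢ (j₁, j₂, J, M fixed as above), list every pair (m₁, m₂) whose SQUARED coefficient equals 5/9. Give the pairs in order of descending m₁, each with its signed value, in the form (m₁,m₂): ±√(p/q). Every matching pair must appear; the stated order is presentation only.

Admissible pairs with m₁+m₂ = M = 7/2: (1,5/2), (2,3/2)
  (m₁,m₂)=(2,3/2): CG² = 4/9, CG = +√(4/9)
  (m₁,m₂)=(1,5/2): CG² = 5/9, CG = −√(5/9)   ← matches the target
Pairs with CG² = 5/9: (1,5/2): −√(5/9)

(1,5/2): −√(5/9)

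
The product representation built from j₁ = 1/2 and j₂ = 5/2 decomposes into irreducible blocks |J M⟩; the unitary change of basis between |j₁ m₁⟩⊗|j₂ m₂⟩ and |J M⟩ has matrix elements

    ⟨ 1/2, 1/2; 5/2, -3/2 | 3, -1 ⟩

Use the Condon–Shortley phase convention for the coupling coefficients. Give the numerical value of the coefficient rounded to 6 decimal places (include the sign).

+√(1/3) ≈ +0.577350

√[7·0!1!5!/7! · 1!0!1!4!2!4!] = √(192)
  +(−1)^0/∏(0,0,0,1,1,4)! = 1/24  (running 1/24)
⟨..|..⟩ = √(192)·(1/24) = +0.577350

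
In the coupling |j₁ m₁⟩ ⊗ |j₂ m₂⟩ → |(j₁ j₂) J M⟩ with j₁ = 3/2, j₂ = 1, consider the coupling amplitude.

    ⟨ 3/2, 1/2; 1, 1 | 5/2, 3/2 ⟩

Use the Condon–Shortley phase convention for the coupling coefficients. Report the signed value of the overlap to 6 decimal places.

+0.774597

√[6·0!3!2!/6! · 2!1!2!0!4!1!] = √(48/5)
  +(−1)^0/∏(0,0,1,2,2,0)! = 1/4  (running 1/4)
⟨..|..⟩ = √(48/5)·(1/4) = +0.774597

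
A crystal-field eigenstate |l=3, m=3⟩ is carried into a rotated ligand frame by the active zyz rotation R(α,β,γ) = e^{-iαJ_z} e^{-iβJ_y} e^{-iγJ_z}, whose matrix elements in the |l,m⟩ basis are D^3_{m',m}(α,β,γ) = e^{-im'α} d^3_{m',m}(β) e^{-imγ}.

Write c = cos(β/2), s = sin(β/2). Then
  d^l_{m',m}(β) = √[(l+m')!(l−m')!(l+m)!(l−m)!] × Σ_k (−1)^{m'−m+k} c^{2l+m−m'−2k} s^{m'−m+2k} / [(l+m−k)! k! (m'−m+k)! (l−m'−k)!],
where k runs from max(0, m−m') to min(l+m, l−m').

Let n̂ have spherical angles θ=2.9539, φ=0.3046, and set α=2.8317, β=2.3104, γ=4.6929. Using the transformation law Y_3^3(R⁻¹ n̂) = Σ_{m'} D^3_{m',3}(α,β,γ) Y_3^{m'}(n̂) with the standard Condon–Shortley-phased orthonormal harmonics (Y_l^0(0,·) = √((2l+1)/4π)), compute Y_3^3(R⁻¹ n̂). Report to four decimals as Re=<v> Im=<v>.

Re=0.0786 Im=0.2303

Need the full column D^3_{m',3} for m'=−3..3 at α=2.8317, β=2.3104, γ=4.6929.
cos(β/2)=0.403736, sin(β/2)=0.914876
d^3_{-3,3}: single k=6 term ⇒ +0.586371;  D = +0.448638+0.377565i
d^3_{-2,3}: single k=5 term ⇒ +0.633845;  D = -0.337397-0.536584i
d^3_{-1,3}: single k=4 term ⇒ +0.442271;  D = +0.110030+0.428365i
d^3_{0,3}: single k=3 term ⇒ +0.225368;  D = +0.013169-0.224983i
d^3_{1,3}: single k=2 term ⇒ +0.086131;  D = -0.031014+0.080353i
d^3_{2,3}: single k=1 term ⇒ +0.024039;  D = +0.015083-0.018719i
d^3_{3,3}: single k=0 term ⇒ +0.004331;  D = -0.003616+0.002383i
Y_3^{m'}(θ=2.9539,φ=0.3046) and Σ D·Y over m':
  (+0.4486+0.3776i)·(+0.0017-0.0021i)  (-0.3374-0.5366i)·(-0.0287+0.0200i)  (+0.1100+0.4284i)·(+0.2201-0.0692i)  (+0.0132-0.2250i)·(-0.6694+0.0000i)  (-0.0310+0.0804i)·(-0.2201-0.0692i)  (+0.0151-0.0187i)·(-0.0287-0.0200i)  (-0.0036+0.0024i)·(-0.0017-0.0021i)
Y_3^3(R⁻¹ n̂) = +0.078591+0.230271i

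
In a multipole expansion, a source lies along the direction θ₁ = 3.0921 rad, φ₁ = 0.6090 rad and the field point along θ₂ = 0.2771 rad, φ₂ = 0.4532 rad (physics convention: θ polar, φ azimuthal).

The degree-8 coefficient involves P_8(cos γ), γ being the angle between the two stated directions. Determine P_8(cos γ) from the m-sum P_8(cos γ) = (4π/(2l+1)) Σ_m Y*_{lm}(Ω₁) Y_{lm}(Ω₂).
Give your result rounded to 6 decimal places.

-0.175532

Addition theorem: P_8(cos γ) = (4π/17) Σ_m Y*_{lm}(Ω₁) Y_{lm}(Ω₂), m = −8…8:
  [-8]  conj(Y_{8,-8})(Ω₁) = (0.000000, -0.000000) ; Y_{8,-8}(Ω₂) = (-0.000014, 0.000008) ; Δ = (0.000000, 0.000000)
  [-7]  conj(Y_{8,-7})(Ω₁) = (0.000000, 0.000000) ; Y_{8,-7}(Ω₂) = (-0.000227, 0.000007) ; Δ = (-0.000000, -0.000000)
  [-6]  conj(Y_{8,-6})(Ω₁) = (-0.000000, -0.000000) ; Y_{8,-6}(Ω₂) = (-0.001853, -0.000833) ; Δ = (0.000000, 0.000000)
  [-5]  conj(Y_{8,-5})(Ω₁) = (0.000003, -0.000000) ; Y_{8,-5}(Ω₂) = (-0.008350, -0.010010) ; Δ = (-0.000000, -0.000000)
  [-4]  conj(Y_{8,-4})(Ω₁) = (-0.000061, 0.000052) ; Y_{8,-4}(Ω₂) = (-0.014794, -0.059933) ; Δ = (0.000004, 0.000003)
  [-3]  conj(Y_{8,-3})(Ω₁) = (0.000425, -0.001622) ; Y_{8,-3}(Ω₂) = (0.044448, -0.207319) ; Δ = (-0.000317, -0.000160)
  [-2]  conj(Y_{8,-2})(Ω₁) = (0.008612, 0.023388) ; Y_{8,-2}(Ω₂) = (0.303188, -0.387127) ; Δ = (0.011665, 0.003757)
  [-1]  conj(Y_{8,-1})(Ω₁) = (-0.195977, -0.136681) ; Y_{8,-1}(Ω₂) = (0.558021, -0.271760) ; Δ = (-0.146504, -0.023012)
  [+0]  conj(Y_{8,0})(Ω₁) = (1.112381, -0.000000) ; Y_{8,0}(Ω₂) = (0.029524, 0.000000) ; Δ = (0.032842, 0.000000)
  [+1]  conj(Y_{8,1})(Ω₁) = (0.195977, -0.136681) ; Y_{8,1}(Ω₂) = (-0.558021, -0.271760) ; Δ = (-0.146504, 0.023012)
  [+2]  conj(Y_{8,2})(Ω₁) = (0.008612, -0.023388) ; Y_{8,2}(Ω₂) = (0.303188, 0.387127) ; Δ = (0.011665, -0.003757)
  [+3]  conj(Y_{8,3})(Ω₁) = (-0.000425, -0.001622) ; Y_{8,3}(Ω₂) = (-0.044448, -0.207319) ; Δ = (-0.000317, 0.000160)
  [+4]  conj(Y_{8,4})(Ω₁) = (-0.000061, -0.000052) ; Y_{8,4}(Ω₂) = (-0.014794, 0.059933) ; Δ = (0.000004, -0.000003)
  [+5]  conj(Y_{8,5})(Ω₁) = (-0.000003, -0.000000) ; Y_{8,5}(Ω₂) = (0.008350, -0.010010) ; Δ = (-0.000000, 0.000000)
  [+6]  conj(Y_{8,6})(Ω₁) = (-0.000000, 0.000000) ; Y_{8,6}(Ω₂) = (-0.001853, 0.000833) ; Δ = (0.000000, -0.000000)
  [+7]  conj(Y_{8,7})(Ω₁) = (-0.000000, 0.000000) ; Y_{8,7}(Ω₂) = (0.000227, 0.000007) ; Δ = (-0.000000, 0.000000)
  [+8]  conj(Y_{8,8})(Ω₁) = (0.000000, 0.000000) ; Y_{8,8}(Ω₂) = (-0.000014, -0.000008) ; Δ = (0.000000, -0.000000)
Total Σ_m = (-0.237462, 0.000000). Multiply by 0.739198: (-0.175532, 0.000000). P_8(cos γ) = -0.175532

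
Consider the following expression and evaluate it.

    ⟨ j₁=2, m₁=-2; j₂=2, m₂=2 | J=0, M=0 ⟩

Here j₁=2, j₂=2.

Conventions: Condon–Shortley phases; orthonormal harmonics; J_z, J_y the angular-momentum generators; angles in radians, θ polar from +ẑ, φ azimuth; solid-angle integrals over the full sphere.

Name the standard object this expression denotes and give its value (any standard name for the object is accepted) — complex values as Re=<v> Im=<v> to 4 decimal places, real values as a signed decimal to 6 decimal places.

Clebsch–Gordan coefficient, +√(1/5) ≈ +0.447214

This is a Clebsch–Gordan (vector-coupling) coefficient.
triangle: 4!·0!·0!/5! = 24/120
(j±m)!: 0!·4!·4!·0!·0!·0! = 576
prefactor² = (2J+1)·Δ·N² = 576/5
  k=4: +1/(4!·0!·0!·0!·0!·0!) = 1/24
Σ = 1/24  ⇒  CG² = 576/5·(1/24)² = 1/5
CG = +√(1/5) = +0.447214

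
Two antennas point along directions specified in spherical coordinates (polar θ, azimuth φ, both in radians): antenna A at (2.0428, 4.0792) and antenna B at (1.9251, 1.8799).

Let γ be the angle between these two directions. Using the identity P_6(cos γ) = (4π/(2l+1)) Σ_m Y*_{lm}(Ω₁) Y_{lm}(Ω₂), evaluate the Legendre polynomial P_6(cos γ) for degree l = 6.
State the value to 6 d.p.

0.193504

Addition theorem: P_6(cos γ) = (4π/13) Σ_m Y*_{lm}(Ω₁) Y_{lm}(Ω₂), m = −6…6:
  m=-6: (0.19087 - 0.14739j) × (0.09207 + 0.31564j) = 0.06410 + 0.04668j  (running Σ = 0.06410 + 0.04668j)
  m=-5: (-0.01038 - 0.42632j) × (0.42119 + 0.01065j) = 0.00017 - 0.17968j  (running Σ = 0.06426 - 0.13300j)
  m=-4: (-0.23464 - 0.16359j) × (0.02936 - 0.08450j) = -0.02071 + 0.01502j  (running Σ = 0.04355 - 0.11797j)
  m=-3: (0.14378 - 0.04905j) × (0.24998 + 0.18748j) = 0.04514 + 0.01469j  (running Σ = 0.08869 - 0.10328j)
  m=-2: (0.10151 - 0.32309j) × (0.16074 - 0.11432j) = -0.02062 - 0.06354j  (running Σ = 0.06807 - 0.16682j)
  m=-1: (0.02058 + 0.02804j) × (0.07614 + 0.23843j) = -0.00512 + 0.00704j  (running Σ = 0.06295 - 0.15978j)
  m=0: (0.33598 + 0.00000j) × (0.22106 + 0.00000j) = 0.07427 + 0.00000j  (running Σ = 0.13723 - 0.15978j)
  m=1: (-0.02058 + 0.02804j) × (-0.07614 + 0.23843j) = -0.00512 - 0.00704j  (running Σ = 0.13211 - 0.16682j)
  m=2: (0.10151 + 0.32309j) × (0.16074 + 0.11432j) = -0.02062 + 0.06354j  (running Σ = 0.11149 - 0.10328j)
  m=3: (-0.14378 - 0.04905j) × (-0.24998 + 0.18748j) = 0.04514 - 0.01469j  (running Σ = 0.15663 - 0.11797j)
  m=4: (-0.23464 + 0.16359j) × (0.02936 + 0.08450j) = -0.02071 - 0.01502j  (running Σ = 0.13592 - 0.13300j)
  m=5: (0.01038 - 0.42632j) × (-0.42119 + 0.01065j) = 0.00017 + 0.17968j  (running Σ = 0.13609 + 0.04668j)
  m=6: (0.19087 + 0.14739j) × (0.09207 - 0.31564j) = 0.06410 - 0.04668j  (running Σ = 0.20018 + 0.00000j)
Accumulated sum 0.20018 + 0.00000j; after 4π/(2l+1) scaling, 0.19350 + 0.00000j ⇒ P_6 = 0.193504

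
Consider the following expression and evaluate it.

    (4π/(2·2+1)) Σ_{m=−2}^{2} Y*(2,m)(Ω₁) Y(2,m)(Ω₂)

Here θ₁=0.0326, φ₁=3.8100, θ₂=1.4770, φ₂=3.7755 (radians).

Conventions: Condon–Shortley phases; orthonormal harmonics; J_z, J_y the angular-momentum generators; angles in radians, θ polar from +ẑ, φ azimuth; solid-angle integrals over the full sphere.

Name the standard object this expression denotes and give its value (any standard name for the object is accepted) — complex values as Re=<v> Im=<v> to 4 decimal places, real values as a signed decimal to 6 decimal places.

This sum is the spherical-harmonic addition theorem: it equals the Legendre polynomial P_l(cos γ) of the angle γ between the two directions.
Term-by-term m-sum for l=2 (normalisation 4π/5 = 2.513274):
  m=-2: Y*=+0.000095+0.000399i  Y=+0.114241-0.365446i  product +0.000157+0.000011i
  m=-1: Y*=-0.019751-0.015597i  Y=-0.058042+0.042668i  product +0.001812+0.000063i
  m=+0: Y*=+0.629778-0.000000i  Y=-0.307092+0.000000i  product -0.193400+0.000000i
  m=+1: Y*=+0.019751-0.015597i  Y=+0.058042+0.042668i  product +0.001812-0.000063i
  m=+2: Y*=+0.000095-0.000399i  Y=+0.114241+0.365446i  product +0.000157-0.000011i
Accumulated sum -0.189462+0.000000i; after 4π/(2l+1) scaling, -0.476171+0.000000i ⇒ P_2 = -0.476171

Legendre polynomial (addition theorem), -0.476171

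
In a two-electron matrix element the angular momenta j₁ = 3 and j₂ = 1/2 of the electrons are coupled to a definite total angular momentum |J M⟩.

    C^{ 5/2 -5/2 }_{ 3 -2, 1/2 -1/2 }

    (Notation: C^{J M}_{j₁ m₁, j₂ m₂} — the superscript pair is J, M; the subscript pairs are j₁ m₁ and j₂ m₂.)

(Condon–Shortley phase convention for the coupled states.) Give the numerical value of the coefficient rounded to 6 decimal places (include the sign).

+0.377964  (= +√(1/7))

triangle: 1!×5!×0!/7! = 120/5040
(j±m)!: 1!×5!×0!×1!×0!×5! = 14400
prefactor² = (2J+1)×Δ×N² = 14400/7
  k=0: +1/(0!×1!×5!×0!×0!×0!) = 1/120
Σ = 1/120  ⇒  CG² = 14400/7×(1/120)² = 1/7
CG = +√(1/7) = +0.377964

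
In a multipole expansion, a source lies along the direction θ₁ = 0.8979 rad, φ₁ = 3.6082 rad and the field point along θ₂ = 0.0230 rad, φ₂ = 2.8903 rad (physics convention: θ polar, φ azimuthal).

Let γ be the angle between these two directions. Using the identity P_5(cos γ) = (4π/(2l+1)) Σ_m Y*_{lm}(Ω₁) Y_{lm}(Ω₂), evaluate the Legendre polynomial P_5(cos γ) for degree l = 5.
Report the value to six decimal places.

-0.240503

Addition theorem: P_5(cos γ) = (4π/11) Σ_m Y*_{lm}(Ω₁) Y_{lm}(Ω₂), m = −5…5:
  [-5]  conj(Y_{5,-5})(Ω₁) = (0.093739, -0.098185) ; Y_{5,-5}(Ω₂) = (-0.000000, -0.000000) ; Δ = (-0.000000, -0.000000)
  [-4]  conj(Y_{5,-4})(Ω₁) = (-0.099675, 0.327277) ; Y_{5,-4}(Ω₂) = (0.000000, 0.000000) ; Δ = (-0.000000, 0.000000)
  [-3]  conj(Y_{5,-3})(Ω₁) = (-0.070261, -0.406935) ; Y_{5,-3}(Ω₂) = (-0.000025, -0.000023) ; Δ = (-0.000008, 0.000012)
  [-2]  conj(Y_{5,-2})(Ω₁) = (0.063574, 0.085819) ; Y_{5,-2}(Ω₂) = (0.001569, 0.000863) ; Δ = (0.000026, 0.000190)
  [-1]  conj(Y_{5,-1})(Ω₁) = (0.283988, 0.143046) ; Y_{5,-1}(Ω₂) = (-0.056970, -0.014625) ; Δ = (-0.014087, -0.012303)
  [+0]  conj(Y_{5,0})(Ω₁) = (-0.195717, -0.000000) ; Y_{5,0}(Ω₂) = (0.931894, 0.000000) ; Δ = (-0.182387, -0.000000)
  [+1]  conj(Y_{5,1})(Ω₁) = (-0.283988, 0.143046) ; Y_{5,1}(Ω₂) = (0.056970, -0.014625) ; Δ = (-0.014087, 0.012303)
  [+2]  conj(Y_{5,2})(Ω₁) = (0.063574, -0.085819) ; Y_{5,2}(Ω₂) = (0.001569, -0.000863) ; Δ = (0.000026, -0.000190)
  [+3]  conj(Y_{5,3})(Ω₁) = (0.070261, -0.406935) ; Y_{5,3}(Ω₂) = (0.000025, -0.000023) ; Δ = (-0.000008, -0.000012)
  [+4]  conj(Y_{5,4})(Ω₁) = (-0.099675, -0.327277) ; Y_{5,4}(Ω₂) = (0.000000, -0.000000) ; Δ = (-0.000000, -0.000000)
  [+5]  conj(Y_{5,5})(Ω₁) = (-0.093739, -0.098185) ; Y_{5,5}(Ω₂) = (0.000000, -0.000000) ; Δ = (-0.000000, 0.000000)
Total Σ_m = (-0.210525, -0.000000). Multiply by 1.142397: (-0.240503, -0.000000). P_5(cos γ) = -0.240503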